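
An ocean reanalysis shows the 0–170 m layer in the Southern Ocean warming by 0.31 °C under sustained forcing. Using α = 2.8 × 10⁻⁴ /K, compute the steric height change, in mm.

about 14.8 mm

Δh = αΔT·H = 2.8×10⁻⁴ × 0.31 × 170 = 0.014756 m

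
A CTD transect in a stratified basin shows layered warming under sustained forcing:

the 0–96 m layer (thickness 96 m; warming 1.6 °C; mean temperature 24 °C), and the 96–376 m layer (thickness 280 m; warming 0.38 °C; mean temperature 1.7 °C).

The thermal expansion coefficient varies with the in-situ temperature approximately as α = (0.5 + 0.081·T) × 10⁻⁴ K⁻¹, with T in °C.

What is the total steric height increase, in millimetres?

Layer 1: α = (0.5 + 0.081×24)×10⁻⁴ = 2.444×10⁻⁴ K⁻¹
Layer 2: α = (0.5 + 0.081×1.7)×10⁻⁴ = 0.6377×10⁻⁴ K⁻¹
Layer 1: 96 × 1.6 × 2.444×10⁻⁴ = 0.03753984 m
Layer 2: 0.38 × 280 × 0.6377×10⁻⁴ = 0.006785128 m
Δh = 0.03753984 + 0.006785128 = 0.044324968 m

Δh ≈ 44 mm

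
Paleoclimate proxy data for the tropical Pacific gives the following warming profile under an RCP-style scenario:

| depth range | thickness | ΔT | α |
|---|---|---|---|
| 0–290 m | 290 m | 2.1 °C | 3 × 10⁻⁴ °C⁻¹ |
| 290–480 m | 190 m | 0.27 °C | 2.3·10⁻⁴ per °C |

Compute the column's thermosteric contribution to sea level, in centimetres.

about 19.4 cm

0–290 m: 3×10⁻⁴ × 290 × 2.1 = 0.18270 m
190 × 0.27 × 2.3×10⁻⁴ = 0.011799 m
Δh = 0.18270 + 0.011799 = 0.194499 m ≈ 19.4 cm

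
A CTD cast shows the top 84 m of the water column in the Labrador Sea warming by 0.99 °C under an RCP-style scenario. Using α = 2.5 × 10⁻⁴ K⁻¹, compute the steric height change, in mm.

Δh = αΔT·H = 2.5×10⁻⁴ × 0.99 × 84 = 0.02079 m

20.8 mm of thermosteric rise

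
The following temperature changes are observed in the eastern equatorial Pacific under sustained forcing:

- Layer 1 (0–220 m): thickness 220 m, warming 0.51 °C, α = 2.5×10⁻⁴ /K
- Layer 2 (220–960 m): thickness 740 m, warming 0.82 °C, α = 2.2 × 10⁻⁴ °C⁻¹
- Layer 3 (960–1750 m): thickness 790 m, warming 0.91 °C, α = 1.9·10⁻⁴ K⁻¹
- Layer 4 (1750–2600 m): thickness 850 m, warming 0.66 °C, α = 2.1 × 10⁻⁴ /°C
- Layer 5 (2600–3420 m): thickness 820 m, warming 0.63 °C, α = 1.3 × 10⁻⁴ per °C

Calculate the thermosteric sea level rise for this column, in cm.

about 48.3 cm

Layer 1: 2.5×10⁻⁴ × 220 × 0.51 = 0.02805 m
0.82 × 2.2×10⁻⁴ × 740 = 0.133496 m
Layer 3: 790 × 0.91 × 1.9×10⁻⁴ = 0.136591 m
1750–2600 m: 2.1×10⁻⁴ × 850 × 0.66 = 0.11781 m
820 × 1.3×10⁻⁴ × 0.63 = 0.067158 m
Δh = 0.02805 + 0.133496 + 0.136591 + 0.11781 + 0.067158 = 0.483105 m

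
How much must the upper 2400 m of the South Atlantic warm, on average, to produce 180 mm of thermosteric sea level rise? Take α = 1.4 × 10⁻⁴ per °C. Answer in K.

ΔT = Δh/(αH) = 0.18 / (1.4×10⁻⁴ × 2400) ≈ 0.5357 K

0.536 K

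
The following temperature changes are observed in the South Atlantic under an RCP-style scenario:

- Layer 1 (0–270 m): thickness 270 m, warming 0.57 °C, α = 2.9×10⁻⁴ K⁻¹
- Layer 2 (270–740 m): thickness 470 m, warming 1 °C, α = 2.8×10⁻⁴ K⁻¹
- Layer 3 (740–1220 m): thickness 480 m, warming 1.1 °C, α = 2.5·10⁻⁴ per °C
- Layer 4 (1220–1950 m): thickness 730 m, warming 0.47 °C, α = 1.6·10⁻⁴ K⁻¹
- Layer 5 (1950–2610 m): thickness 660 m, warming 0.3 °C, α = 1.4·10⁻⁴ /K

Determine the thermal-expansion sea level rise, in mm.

0–270 m: 0.57 × 2.9×10⁻⁴ × 270 = 0.044631 m
270–740 m: 470 × 2.8×10⁻⁴ × 1 = 0.13160 m
Layer 3: 2.5×10⁻⁴ × 480 × 1.1 = 0.13200 m
1220–1950 m: 0.47 × 730 × 1.6×10⁻⁴ = 0.054896 m
0.3 × 1.4×10⁻⁴ × 660 = 0.02772 m
Δh = 0.044631 + 0.13160 + 0.13200 + 0.054896 + 0.02772 = 0.390847 m

Δh ≈ 390 mm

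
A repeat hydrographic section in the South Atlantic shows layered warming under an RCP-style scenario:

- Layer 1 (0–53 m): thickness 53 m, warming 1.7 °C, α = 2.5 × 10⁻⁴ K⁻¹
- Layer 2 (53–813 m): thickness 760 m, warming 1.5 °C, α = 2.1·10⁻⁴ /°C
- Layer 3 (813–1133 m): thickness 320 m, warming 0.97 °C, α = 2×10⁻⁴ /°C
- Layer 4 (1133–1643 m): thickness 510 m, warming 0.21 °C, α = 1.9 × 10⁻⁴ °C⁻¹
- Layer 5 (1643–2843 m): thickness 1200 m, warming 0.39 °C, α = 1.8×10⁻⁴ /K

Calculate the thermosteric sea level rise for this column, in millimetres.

429 mm

53 × 1.7 × 2.5×10⁻⁴ = 0.022525 m
1.5 × 2.1×10⁻⁴ × 760 = 0.23940 m
Layer 3: 2×10⁻⁴ × 320 × 0.97 = 0.06208 m
Layer 4: 1.9×10⁻⁴ × 510 × 0.21 = 0.020349 m
Layer 5: 1.8×10⁻⁴ × 0.39 × 1200 = 0.08424 m
Δh = 0.022525 + 0.23940 + 0.06208 + 0.020349 + 0.08424 = 0.428594 m ≈ 429 mm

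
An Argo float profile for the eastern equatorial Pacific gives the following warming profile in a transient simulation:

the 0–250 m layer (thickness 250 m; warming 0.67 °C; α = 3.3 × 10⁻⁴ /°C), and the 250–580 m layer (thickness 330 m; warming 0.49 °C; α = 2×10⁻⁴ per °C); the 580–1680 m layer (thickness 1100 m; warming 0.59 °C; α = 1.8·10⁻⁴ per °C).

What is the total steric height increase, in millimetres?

about 204 mm

0–250 m: 3.3×10⁻⁴ × 250 × 0.67 = 0.055275 m
0.49 × 330 × 2×10⁻⁴ = 0.03234 m
580–1680 m: 0.59 × 1.8×10⁻⁴ × 1100 = 0.11682 m
Δh = 0.055275 + 0.03234 + 0.11682 = 0.204435 m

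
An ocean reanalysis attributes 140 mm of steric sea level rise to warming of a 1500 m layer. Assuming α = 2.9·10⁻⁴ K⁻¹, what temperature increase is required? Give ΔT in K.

ΔT = Δh/(αH) = 0.14 / (2.9×10⁻⁴ × 1500) ≈ 0.3218 K

0.322 K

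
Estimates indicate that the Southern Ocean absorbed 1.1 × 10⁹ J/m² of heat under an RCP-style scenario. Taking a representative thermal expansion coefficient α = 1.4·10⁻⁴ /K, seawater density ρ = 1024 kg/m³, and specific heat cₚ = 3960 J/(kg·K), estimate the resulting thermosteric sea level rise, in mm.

Δh = αQ/(ρcₚ) = 1.4×10⁻⁴ × 1.1×10⁹ / (1024 × 3960) ≈ 0.037977 m

Δh ≈ 38.0 mm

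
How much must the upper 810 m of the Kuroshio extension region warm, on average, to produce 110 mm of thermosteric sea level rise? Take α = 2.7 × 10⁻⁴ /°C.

ΔT = Δh/(αH) = 0.11 / (2.7×10⁻⁴ × 810) ≈ 0.5030 K

0.50 K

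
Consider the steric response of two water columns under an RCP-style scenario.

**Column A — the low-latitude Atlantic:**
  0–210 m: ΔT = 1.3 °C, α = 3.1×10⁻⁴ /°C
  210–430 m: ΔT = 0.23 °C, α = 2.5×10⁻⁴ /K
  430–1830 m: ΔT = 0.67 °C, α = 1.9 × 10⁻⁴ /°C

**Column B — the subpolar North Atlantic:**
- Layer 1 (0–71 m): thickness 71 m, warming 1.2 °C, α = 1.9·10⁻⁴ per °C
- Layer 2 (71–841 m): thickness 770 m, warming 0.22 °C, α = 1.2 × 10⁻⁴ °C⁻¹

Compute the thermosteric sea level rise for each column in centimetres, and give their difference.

A: 27.6 cm; B: 3.65 cm; difference 23.9 cm

A Layer 1: 3.1×10⁻⁴ × 1.3 × 210 = 0.08463 m
A 210–430 m: 220 × 0.23 × 2.5×10⁻⁴ = 0.01265 m
A 0.67 × 1400 × 1.9×10⁻⁴ = 0.17822 m
A total: 0.27550 m
B Layer 1: 1.9×10⁻⁴ × 71 × 1.2 = 0.016188 m
B 770 × 1.2×10⁻⁴ × 0.22 = 0.020328 m
B total: 0.036516 m
Difference: 0.27550 − 0.036516 = 0.238984 m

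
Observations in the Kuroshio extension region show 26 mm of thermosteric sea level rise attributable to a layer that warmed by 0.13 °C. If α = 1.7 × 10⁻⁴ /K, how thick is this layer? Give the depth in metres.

H ≈ 1180 m

H = Δh/(αΔT) = 0.026 / (1.7×10⁻⁴ × 0.13) ≈ 1176 m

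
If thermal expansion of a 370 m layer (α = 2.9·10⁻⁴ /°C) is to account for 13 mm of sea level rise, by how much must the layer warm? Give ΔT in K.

ΔT = Δh/(αH) = 0.013 / (2.9×10⁻⁴ × 370) ≈ 0.1212 K

0.121 K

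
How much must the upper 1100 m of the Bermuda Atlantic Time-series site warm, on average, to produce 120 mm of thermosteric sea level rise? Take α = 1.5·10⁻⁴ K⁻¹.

ΔT = Δh/(αH) = 0.12 / (1.5×10⁻⁴ × 1100) ≈ 0.7273 K

0.727 K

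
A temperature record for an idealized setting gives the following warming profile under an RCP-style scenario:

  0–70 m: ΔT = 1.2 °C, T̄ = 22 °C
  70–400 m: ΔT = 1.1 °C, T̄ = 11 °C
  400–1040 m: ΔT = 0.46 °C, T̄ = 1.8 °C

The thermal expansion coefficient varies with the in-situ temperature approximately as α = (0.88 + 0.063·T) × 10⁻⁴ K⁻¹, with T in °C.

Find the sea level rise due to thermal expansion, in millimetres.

Δh = 105 mm

Layer 1: α = (0.88 + 0.063×22)×10⁻⁴ = 2.266×10⁻⁴ K⁻¹
Layer 2: α = (0.88 + 0.063×11)×10⁻⁴ = 1.573×10⁻⁴ K⁻¹
Layer 3: α = (0.88 + 0.063×1.8)×10⁻⁴ = 0.9934×10⁻⁴ K⁻¹
Layer 1: 2.266×10⁻⁴ × 1.2 × 70 = 0.0190344 m
Layer 2: 1.1 × 330 × 1.573×10⁻⁴ = 0.0570999 m
Layer 3: 640 × 0.46 × 0.9934×10⁻⁴ = 0.029245696 m
Δh = 0.0190344 + 0.0570999 + 0.029245696 = 0.105379996 m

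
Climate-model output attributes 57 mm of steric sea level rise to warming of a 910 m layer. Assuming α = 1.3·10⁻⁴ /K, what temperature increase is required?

ΔT = Δh/(αH) = 0.057 / (1.3×10⁻⁴ × 910) ≈ 0.4818 K

0.482 K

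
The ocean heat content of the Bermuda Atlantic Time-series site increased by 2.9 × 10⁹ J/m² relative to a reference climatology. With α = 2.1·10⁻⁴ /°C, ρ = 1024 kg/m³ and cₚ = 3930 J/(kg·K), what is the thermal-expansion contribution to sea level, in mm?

Δh = αQ/(ρcₚ) = 2.1×10⁻⁴ × 2.9×10⁹ / (1024 × 3930) ≈ 0.15133 m

Δh = 151 mm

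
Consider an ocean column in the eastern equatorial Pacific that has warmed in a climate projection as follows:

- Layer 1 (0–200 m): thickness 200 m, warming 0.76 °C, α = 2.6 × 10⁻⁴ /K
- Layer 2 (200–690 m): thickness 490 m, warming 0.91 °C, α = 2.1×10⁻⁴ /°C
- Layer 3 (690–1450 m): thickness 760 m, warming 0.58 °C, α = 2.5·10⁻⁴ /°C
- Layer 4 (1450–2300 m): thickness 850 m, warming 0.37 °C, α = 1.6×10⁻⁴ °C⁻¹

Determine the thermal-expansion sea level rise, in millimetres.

Δh ≈ 294 mm

200 × 2.6×10⁻⁴ × 0.76 = 0.03952 m
200–690 m: 0.91 × 490 × 2.1×10⁻⁴ = 0.093639 m
690–1450 m: 760 × 0.58 × 2.5×10⁻⁴ = 0.11020 m
850 × 0.37 × 1.6×10⁻⁴ = 0.05032 m
Δh = 0.03952 + 0.093639 + 0.11020 + 0.05032 = 0.293679 m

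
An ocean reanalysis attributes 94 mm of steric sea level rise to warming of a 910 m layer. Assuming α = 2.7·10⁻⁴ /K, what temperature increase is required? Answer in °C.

ΔT = Δh/(αH) = 0.094 / (2.7×10⁻⁴ × 910) ≈ 0.3826 °C

ΔT ≈ 0.38 °C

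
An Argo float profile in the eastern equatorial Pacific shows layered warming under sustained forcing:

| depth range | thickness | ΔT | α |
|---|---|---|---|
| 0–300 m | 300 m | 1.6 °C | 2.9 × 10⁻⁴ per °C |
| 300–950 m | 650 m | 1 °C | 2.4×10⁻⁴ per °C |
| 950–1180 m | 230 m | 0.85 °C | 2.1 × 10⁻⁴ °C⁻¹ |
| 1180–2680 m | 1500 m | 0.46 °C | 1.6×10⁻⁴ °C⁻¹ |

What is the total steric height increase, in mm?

Δh = 447 mm

0–300 m: 300 × 2.9×10⁻⁴ × 1.6 = 0.13920 m
300–950 m: 1 × 650 × 2.4×10⁻⁴ = 0.15600 m
950–1180 m: 0.85 × 230 × 2.1×10⁻⁴ = 0.041055 m
1180–2680 m: 0.46 × 1.6×10⁻⁴ × 1500 = 0.11040 m
Δh = 0.13920 + 0.15600 + 0.041055 + 0.11040 = 0.446655 m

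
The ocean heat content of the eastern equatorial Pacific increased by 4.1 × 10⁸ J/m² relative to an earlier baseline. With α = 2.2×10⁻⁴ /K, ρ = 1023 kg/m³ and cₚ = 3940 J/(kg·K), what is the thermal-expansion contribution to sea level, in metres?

Δh = αQ/(ρcₚ) = 2.2×10⁻⁴ × 4.1×10⁸ / (1023 × 3940) ≈ 0.022379 m

0.0224 m of thermosteric rise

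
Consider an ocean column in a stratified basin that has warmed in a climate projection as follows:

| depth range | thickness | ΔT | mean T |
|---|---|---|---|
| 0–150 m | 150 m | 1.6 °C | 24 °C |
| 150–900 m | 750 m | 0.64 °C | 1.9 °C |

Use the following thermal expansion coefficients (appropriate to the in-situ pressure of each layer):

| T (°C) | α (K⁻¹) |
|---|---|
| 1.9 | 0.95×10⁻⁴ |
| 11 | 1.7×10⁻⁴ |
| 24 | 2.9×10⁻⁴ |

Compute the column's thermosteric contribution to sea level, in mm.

Layer 1 at 24 °C → α = 2.9×10⁻⁴ K⁻¹
Layer 2 at 1.9 °C → α = 0.95×10⁻⁴ K⁻¹
0–150 m: 150 × 2.9×10⁻⁴ × 1.6 = 0.06960 m
150–900 m: 750 × 0.95×10⁻⁴ × 0.64 = 0.04560 m
Δh = 0.06960 + 0.04560 = 0.11520 m

115 mm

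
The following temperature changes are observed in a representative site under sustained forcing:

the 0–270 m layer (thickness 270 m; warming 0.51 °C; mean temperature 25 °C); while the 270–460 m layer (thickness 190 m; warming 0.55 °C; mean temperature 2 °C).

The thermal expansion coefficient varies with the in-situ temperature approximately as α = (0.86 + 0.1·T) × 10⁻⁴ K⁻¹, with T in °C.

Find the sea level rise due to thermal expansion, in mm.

Layer 1: α = (0.86 + 0.1×25)×10⁻⁴ = 3.36×10⁻⁴ K⁻¹
Layer 2: α = (0.86 + 0.1×2)×10⁻⁴ = 1.06×10⁻⁴ K⁻¹
0–270 m: 0.51 × 3.36×10⁻⁴ × 270 = 0.0462672 m
270–460 m: 1.06×10⁻⁴ × 190 × 0.55 = 0.011077 m
Δh = 0.0462672 + 0.011077 = 0.0573442 m ≈ 57.3 mm

Δh = 57.3 mm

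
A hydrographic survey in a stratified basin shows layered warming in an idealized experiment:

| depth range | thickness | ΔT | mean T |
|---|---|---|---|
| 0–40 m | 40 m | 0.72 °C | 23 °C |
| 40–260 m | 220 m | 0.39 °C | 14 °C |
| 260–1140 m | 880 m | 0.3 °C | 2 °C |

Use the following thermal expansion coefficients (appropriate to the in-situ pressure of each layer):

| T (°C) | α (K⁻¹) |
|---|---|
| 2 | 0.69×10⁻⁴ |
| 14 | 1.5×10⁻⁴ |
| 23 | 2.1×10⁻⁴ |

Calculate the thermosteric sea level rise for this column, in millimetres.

Δh ≈ 37.1 mm

Layer 1 at 23 °C → α = 2.1×10⁻⁴ K⁻¹
Layer 2 at 14 °C → α = 1.5×10⁻⁴ K⁻¹
Layer 3 at 2 °C → α = 0.69×10⁻⁴ K⁻¹
0–40 m: 2.1×10⁻⁴ × 40 × 0.72 = 0.006048 m
Layer 2: 1.5×10⁻⁴ × 220 × 0.39 = 0.01287 m
0.69×10⁻⁴ × 0.3 × 880 = 0.018216 m
Δh = 0.006048 + 0.01287 + 0.018216 = 0.037134 m ≈ 37.1 mm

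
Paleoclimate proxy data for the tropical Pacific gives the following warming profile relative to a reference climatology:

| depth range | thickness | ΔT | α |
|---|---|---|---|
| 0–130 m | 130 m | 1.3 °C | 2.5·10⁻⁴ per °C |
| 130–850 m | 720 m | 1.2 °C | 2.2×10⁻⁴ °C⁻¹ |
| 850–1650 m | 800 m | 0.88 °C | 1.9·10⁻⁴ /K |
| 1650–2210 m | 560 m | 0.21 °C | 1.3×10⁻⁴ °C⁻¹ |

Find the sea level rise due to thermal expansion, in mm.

381 mm of thermosteric rise

130 × 2.5×10⁻⁴ × 1.3 = 0.04225 m
130–850 m: 2.2×10⁻⁴ × 720 × 1.2 = 0.19008 m
850–1650 m: 800 × 1.9×10⁻⁴ × 0.88 = 0.13376 m
1.3×10⁻⁴ × 0.21 × 560 = 0.015288 m
Δh = 0.04225 + 0.19008 + 0.13376 + 0.015288 = 0.381378 m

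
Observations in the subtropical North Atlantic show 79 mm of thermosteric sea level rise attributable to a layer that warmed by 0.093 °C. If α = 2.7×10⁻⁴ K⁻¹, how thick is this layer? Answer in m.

H ≈ 3100 m

H = Δh/(αΔT) = 0.079 / (2.7×10⁻⁴ × 0.093) ≈ 3146 m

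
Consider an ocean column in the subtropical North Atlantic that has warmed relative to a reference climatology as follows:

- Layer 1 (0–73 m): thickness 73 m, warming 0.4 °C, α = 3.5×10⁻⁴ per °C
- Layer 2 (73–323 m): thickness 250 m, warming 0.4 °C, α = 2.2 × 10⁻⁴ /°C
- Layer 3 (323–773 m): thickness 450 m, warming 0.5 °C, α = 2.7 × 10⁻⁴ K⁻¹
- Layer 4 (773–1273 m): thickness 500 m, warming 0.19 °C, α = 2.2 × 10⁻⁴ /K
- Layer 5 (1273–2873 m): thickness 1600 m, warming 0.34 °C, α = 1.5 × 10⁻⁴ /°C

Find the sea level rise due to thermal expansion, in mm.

Layer 1: 73 × 0.4 × 3.5×10⁻⁴ = 0.01022 m
73–323 m: 250 × 0.4 × 2.2×10⁻⁴ = 0.02200 m
2.7×10⁻⁴ × 450 × 0.5 = 0.06075 m
Layer 4: 500 × 0.19 × 2.2×10⁻⁴ = 0.02090 m
0.34 × 1600 × 1.5×10⁻⁴ = 0.08160 m
Δh = 0.01022 + 0.02200 + 0.06075 + 0.02090 + 0.08160 = 0.19547 m

Δh ≈ 195 mm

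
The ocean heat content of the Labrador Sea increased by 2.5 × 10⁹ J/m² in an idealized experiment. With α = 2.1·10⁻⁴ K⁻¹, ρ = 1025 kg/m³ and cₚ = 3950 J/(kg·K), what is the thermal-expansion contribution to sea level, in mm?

Δh ≈ 130 mm

Δh = αQ/(ρcₚ) = 2.1×10⁻⁴ × 2.5×10⁹ / (1025 × 3950) ≈ 0.12967 m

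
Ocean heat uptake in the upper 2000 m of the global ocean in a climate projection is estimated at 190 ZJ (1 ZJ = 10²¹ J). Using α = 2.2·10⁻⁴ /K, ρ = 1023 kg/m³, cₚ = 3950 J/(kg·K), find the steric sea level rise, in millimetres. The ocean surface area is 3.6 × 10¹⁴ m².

Per unit area: Q = 190×10²¹ / (3.6×10¹⁴) ≈ 5.278×10⁸ J/m²
Δh = αQ/(ρcₚ) = 2.2×10⁻⁴ × 5.278×10⁸ / (1023 × 3950) ≈ 0.028736 m

about 29 mm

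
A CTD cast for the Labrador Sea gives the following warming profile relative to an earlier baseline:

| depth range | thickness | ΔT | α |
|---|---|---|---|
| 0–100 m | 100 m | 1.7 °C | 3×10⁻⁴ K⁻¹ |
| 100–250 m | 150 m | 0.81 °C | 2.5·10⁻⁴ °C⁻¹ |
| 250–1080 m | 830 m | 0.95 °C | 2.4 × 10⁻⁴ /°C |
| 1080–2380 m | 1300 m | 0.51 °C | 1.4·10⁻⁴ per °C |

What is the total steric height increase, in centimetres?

0–100 m: 100 × 1.7 × 3×10⁻⁴ = 0.05100 m
Layer 2: 2.5×10⁻⁴ × 150 × 0.81 = 0.030375 m
250–1080 m: 830 × 0.95 × 2.4×10⁻⁴ = 0.18924 m
1080–2380 m: 0.51 × 1.4×10⁻⁴ × 1300 = 0.09282 m
Δh = 0.05100 + 0.030375 + 0.18924 + 0.09282 = 0.363435 m ≈ 36.3 cm

36.3 cm of thermosteric rise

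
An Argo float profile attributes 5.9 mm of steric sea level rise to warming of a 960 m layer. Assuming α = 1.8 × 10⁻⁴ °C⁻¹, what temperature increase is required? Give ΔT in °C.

ΔT = Δh/(αH) = 0.0059 / (1.8×10⁻⁴ × 960) ≈ 0.03414 °C

ΔT ≈ 0.0341 °C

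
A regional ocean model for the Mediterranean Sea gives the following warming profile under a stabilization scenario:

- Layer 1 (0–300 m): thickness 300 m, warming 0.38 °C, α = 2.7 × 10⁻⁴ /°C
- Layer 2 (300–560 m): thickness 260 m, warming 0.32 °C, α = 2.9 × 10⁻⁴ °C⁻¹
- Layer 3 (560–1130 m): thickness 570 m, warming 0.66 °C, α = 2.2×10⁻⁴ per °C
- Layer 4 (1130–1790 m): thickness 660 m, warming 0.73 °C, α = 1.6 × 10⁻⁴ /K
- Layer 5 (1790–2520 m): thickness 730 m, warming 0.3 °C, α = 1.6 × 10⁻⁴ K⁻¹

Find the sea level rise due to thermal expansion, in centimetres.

0–300 m: 300 × 0.38 × 2.7×10⁻⁴ = 0.03078 m
Layer 2: 0.32 × 2.9×10⁻⁴ × 260 = 0.024128 m
2.2×10⁻⁴ × 0.66 × 570 = 0.082764 m
1130–1790 m: 660 × 0.73 × 1.6×10⁻⁴ = 0.077088 m
0.3 × 730 × 1.6×10⁻⁴ = 0.03504 m
Δh = 0.03078 + 0.024128 + 0.082764 + 0.077088 + 0.03504 = 0.24980 m

Δh = 25 cm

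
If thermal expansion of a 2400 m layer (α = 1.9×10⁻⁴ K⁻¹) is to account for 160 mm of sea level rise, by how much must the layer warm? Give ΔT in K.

ΔT = Δh/(αH) = 0.16 / (1.9×10⁻⁴ × 2400) ≈ 0.3509 K

about 0.351 K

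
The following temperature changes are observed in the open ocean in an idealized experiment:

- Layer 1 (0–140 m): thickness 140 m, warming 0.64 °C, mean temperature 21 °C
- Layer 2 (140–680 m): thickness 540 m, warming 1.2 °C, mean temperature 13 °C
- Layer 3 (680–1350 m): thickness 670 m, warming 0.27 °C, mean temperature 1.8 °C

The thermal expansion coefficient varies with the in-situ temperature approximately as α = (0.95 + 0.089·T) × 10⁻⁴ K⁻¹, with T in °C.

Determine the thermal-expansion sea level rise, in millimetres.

Layer 1: α = (0.95 + 0.089×21)×10⁻⁴ = 2.819×10⁻⁴ K⁻¹
Layer 2: α = (0.95 + 0.089×13)×10⁻⁴ = 2.107×10⁻⁴ K⁻¹
Layer 3: α = (0.95 + 0.089×1.8)×10⁻⁴ = 1.1102×10⁻⁴ K⁻¹
140 × 2.819×10⁻⁴ × 0.64 = 0.02525824 m
Layer 2: 1.2 × 540 × 2.107×10⁻⁴ = 0.1365336 m
Layer 3: 1.1102×10⁻⁴ × 0.27 × 670 = 0.020083518 m
Δh = 0.02525824 + 0.1365336 + 0.020083518 = 0.181875358 m ≈ 182 mm

Δh ≈ 182 mm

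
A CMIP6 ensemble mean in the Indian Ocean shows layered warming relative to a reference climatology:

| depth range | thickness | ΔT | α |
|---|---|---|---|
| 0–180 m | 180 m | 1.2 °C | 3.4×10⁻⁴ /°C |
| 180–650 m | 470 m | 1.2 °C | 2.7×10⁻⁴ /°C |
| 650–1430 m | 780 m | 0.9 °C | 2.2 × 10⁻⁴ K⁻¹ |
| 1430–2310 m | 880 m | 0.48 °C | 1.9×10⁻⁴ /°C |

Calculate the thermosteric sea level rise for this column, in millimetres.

Layer 1: 1.2 × 3.4×10⁻⁴ × 180 = 0.07344 m
Layer 2: 1.2 × 2.7×10⁻⁴ × 470 = 0.15228 m
Layer 3: 780 × 2.2×10⁻⁴ × 0.9 = 0.15444 m
Layer 4: 1.9×10⁻⁴ × 880 × 0.48 = 0.080256 m
Δh = 0.07344 + 0.15228 + 0.15444 + 0.080256 = 0.460416 m

460 mm of thermosteric rise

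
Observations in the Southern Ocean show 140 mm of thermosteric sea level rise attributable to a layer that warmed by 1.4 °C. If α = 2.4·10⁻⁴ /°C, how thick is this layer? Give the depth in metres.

about 417 m

H = Δh/(αΔT) = 0.14 / (2.4×10⁻⁴ × 1.4) ≈ 416.7 m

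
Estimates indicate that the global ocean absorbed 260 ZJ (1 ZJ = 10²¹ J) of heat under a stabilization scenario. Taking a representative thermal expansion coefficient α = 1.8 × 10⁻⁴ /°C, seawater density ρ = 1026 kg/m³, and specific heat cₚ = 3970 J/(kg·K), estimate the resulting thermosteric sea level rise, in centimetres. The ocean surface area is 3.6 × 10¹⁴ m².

about 3.19 cm

Per unit area: Q = 260×10²¹ / (3.6×10¹⁴) ≈ 7.222×10⁸ J/m²
Δh = αQ/(ρcₚ) = 1.8×10⁻⁴ × 7.222×10⁸ / (1026 × 3970) ≈ 0.031915 m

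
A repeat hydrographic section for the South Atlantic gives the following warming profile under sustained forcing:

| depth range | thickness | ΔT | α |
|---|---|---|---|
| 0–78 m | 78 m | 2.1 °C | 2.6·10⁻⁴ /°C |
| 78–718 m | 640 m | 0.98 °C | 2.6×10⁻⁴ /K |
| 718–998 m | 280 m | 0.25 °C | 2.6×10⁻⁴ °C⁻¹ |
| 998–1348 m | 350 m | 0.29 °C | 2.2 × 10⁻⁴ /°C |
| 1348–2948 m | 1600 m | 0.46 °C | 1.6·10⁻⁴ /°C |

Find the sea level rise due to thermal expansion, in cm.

2.6×10⁻⁴ × 78 × 2.1 = 0.042588 m
78–718 m: 2.6×10⁻⁴ × 0.98 × 640 = 0.163072 m
718–998 m: 280 × 2.6×10⁻⁴ × 0.25 = 0.01820 m
2.2×10⁻⁴ × 0.29 × 350 = 0.02233 m
0.46 × 1.6×10⁻⁴ × 1600 = 0.11776 m
Δh = 0.042588 + 0.163072 + 0.01820 + 0.02233 + 0.11776 = 0.36395 m ≈ 36 cm

about 36 cm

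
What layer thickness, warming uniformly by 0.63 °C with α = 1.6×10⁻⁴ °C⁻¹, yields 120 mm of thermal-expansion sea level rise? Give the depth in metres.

H = Δh/(αΔT) = 0.12 / (1.6×10⁻⁴ × 0.63) ≈ 1190 m

about 1190 m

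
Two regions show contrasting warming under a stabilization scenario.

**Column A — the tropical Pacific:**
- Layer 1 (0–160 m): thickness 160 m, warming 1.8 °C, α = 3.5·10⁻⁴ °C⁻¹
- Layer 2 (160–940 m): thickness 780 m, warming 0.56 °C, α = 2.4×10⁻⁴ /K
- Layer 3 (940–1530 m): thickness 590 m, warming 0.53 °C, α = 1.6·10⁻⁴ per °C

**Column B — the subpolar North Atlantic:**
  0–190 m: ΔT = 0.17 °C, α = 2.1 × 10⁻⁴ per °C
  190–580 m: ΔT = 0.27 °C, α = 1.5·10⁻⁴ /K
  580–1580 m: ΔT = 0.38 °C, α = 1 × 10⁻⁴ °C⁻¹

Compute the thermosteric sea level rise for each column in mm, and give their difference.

A 3.5×10⁻⁴ × 1.8 × 160 = 0.10080 m
A 160–940 m: 0.56 × 780 × 2.4×10⁻⁴ = 0.104832 m
A 940–1530 m: 590 × 1.6×10⁻⁴ × 0.53 = 0.050032 m
A total: 0.255664 m
B 0–190 m: 0.17 × 190 × 2.1×10⁻⁴ = 0.006783 m
B 1.5×10⁻⁴ × 390 × 0.27 = 0.015795 m
B 580–1580 m: 1000 × 1×10⁻⁴ × 0.38 = 0.03800 m
B total: 0.060578 m
Difference: 0.255664 − 0.060578 = 0.195086 m

Δh_A ≈ 260 mm, Δh_B ≈ 61 mm; difference ≈ 200 mm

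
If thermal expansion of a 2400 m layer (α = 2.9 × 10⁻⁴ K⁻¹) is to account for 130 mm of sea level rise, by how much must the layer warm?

ΔT = Δh/(αH) = 0.13 / (2.9×10⁻⁴ × 2400) ≈ 0.1868 °C

ΔT ≈ 0.187 °C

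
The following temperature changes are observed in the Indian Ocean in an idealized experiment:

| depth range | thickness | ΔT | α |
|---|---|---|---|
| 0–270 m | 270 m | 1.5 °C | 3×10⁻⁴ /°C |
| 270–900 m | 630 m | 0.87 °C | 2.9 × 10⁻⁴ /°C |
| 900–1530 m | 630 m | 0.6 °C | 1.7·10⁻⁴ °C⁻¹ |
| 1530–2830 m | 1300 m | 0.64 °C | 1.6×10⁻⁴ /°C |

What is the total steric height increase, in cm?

48 cm

3×10⁻⁴ × 270 × 1.5 = 0.12150 m
270–900 m: 630 × 2.9×10⁻⁴ × 0.87 = 0.158949 m
Layer 3: 1.7×10⁻⁴ × 0.6 × 630 = 0.06426 m
1.6×10⁻⁴ × 1300 × 0.64 = 0.13312 m
Δh = 0.12150 + 0.158949 + 0.06426 + 0.13312 = 0.477829 m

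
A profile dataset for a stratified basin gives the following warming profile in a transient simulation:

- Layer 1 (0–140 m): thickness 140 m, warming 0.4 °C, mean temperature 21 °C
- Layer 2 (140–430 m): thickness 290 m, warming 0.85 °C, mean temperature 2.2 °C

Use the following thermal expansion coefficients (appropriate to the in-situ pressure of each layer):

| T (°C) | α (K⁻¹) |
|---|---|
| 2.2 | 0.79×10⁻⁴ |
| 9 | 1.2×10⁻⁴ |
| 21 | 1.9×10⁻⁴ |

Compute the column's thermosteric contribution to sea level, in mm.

about 30.1 mm

Layer 1 at 21 °C → α = 1.9×10⁻⁴ K⁻¹
Layer 2 at 2.2 °C → α = 0.79×10⁻⁴ K⁻¹
0–140 m: 140 × 0.4 × 1.9×10⁻⁴ = 0.01064 m
0.85 × 0.79×10⁻⁴ × 290 = 0.0194735 m
Δh = 0.01064 + 0.0194735 = 0.0301135 m ≈ 30.1 mm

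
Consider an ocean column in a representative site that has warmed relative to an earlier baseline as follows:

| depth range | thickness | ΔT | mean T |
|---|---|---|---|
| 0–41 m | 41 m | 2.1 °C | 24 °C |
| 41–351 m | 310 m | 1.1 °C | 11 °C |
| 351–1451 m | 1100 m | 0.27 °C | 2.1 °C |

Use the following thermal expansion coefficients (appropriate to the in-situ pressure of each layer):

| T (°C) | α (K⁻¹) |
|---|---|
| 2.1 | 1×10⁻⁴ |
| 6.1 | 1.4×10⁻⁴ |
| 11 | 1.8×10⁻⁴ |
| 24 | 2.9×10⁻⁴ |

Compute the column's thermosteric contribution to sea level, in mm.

Layer 1 at 24 °C → α = 2.9×10⁻⁴ K⁻¹
Layer 2 at 11 °C → α = 1.8×10⁻⁴ K⁻¹
Layer 3 at 2.1 °C → α = 1×10⁻⁴ K⁻¹
0–41 m: 2.1 × 2.9×10⁻⁴ × 41 = 0.024969 m
1.8×10⁻⁴ × 1.1 × 310 = 0.06138 m
Layer 3: 0.27 × 1100 × 1×10⁻⁴ = 0.02970 m
Δh = 0.024969 + 0.06138 + 0.02970 = 0.116049 m

about 120 mm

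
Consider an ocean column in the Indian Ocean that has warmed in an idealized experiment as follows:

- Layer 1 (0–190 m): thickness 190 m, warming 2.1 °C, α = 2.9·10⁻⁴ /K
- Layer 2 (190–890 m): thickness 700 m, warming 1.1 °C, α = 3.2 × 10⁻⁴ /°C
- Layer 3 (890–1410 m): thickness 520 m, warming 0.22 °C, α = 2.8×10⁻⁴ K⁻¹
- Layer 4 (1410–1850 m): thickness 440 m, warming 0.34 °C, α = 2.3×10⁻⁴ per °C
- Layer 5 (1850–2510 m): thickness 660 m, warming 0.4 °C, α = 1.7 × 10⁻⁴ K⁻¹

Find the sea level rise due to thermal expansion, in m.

0–190 m: 2.1 × 190 × 2.9×10⁻⁴ = 0.11571 m
Layer 2: 1.1 × 3.2×10⁻⁴ × 700 = 0.24640 m
890–1410 m: 520 × 2.8×10⁻⁴ × 0.22 = 0.032032 m
Layer 4: 2.3×10⁻⁴ × 0.34 × 440 = 0.034408 m
660 × 1.7×10⁻⁴ × 0.4 = 0.04488 m
Δh = 0.11571 + 0.24640 + 0.032032 + 0.034408 + 0.04488 = 0.47343 m

0.473 m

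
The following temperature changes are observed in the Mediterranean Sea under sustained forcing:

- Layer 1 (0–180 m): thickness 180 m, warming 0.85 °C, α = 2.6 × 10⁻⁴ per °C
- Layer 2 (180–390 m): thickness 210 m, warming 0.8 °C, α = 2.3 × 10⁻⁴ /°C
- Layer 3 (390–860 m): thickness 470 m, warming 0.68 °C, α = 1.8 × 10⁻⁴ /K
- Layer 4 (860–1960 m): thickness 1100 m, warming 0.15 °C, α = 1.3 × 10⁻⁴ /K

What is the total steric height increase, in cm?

15.7 cm

Layer 1: 0.85 × 2.6×10⁻⁴ × 180 = 0.03978 m
210 × 0.8 × 2.3×10⁻⁴ = 0.03864 m
0.68 × 1.8×10⁻⁴ × 470 = 0.057528 m
Layer 4: 1.3×10⁻⁴ × 1100 × 0.15 = 0.02145 m
Δh = 0.03978 + 0.03864 + 0.057528 + 0.02145 = 0.157398 m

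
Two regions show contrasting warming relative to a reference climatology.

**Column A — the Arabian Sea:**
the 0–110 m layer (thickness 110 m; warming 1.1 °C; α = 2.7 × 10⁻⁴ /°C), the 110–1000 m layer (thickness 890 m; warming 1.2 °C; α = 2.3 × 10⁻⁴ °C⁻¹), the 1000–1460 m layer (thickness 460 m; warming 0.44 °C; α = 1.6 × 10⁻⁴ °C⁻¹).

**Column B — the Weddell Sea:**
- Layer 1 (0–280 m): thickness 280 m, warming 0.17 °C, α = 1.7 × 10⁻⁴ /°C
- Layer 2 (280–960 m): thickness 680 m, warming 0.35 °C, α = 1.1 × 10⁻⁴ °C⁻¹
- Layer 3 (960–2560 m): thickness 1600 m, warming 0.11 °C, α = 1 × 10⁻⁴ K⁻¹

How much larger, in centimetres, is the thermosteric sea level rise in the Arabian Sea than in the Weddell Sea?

A 110 × 1.1 × 2.7×10⁻⁴ = 0.03267 m
A Layer 2: 890 × 1.2 × 2.3×10⁻⁴ = 0.24564 m
A Layer 3: 1.6×10⁻⁴ × 460 × 0.44 = 0.032384 m
A total: 0.310694 m
B Layer 1: 280 × 1.7×10⁻⁴ × 0.17 = 0.008092 m
B 1.1×10⁻⁴ × 0.35 × 680 = 0.02618 m
B 0.11 × 1×10⁻⁴ × 1600 = 0.01760 m
B total: 0.051872 m
Difference: 0.310694 − 0.051872 = 0.258822 m

Δh_A − Δh_B ≈ 26 cm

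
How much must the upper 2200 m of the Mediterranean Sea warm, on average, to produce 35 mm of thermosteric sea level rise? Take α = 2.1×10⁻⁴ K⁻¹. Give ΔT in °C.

ΔT = Δh/(αH) = 0.035 / (2.1×10⁻⁴ × 2200) ≈ 0.07576 °C

ΔT ≈ 0.076 °C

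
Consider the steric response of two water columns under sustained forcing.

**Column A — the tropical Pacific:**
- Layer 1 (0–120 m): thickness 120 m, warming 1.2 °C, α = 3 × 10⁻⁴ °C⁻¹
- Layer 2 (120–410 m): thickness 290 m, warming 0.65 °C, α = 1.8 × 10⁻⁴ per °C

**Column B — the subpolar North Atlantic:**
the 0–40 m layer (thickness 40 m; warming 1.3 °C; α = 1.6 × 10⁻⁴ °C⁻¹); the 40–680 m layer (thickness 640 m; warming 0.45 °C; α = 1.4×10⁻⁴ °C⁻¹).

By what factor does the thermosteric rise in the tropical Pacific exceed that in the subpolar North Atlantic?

A 3×10⁻⁴ × 120 × 1.2 = 0.04320 m
A 0.65 × 290 × 1.8×10⁻⁴ = 0.03393 m
A total: 0.07713 m
B 0–40 m: 1.6×10⁻⁴ × 1.3 × 40 = 0.00832 m
B 1.4×10⁻⁴ × 640 × 0.45 = 0.04032 m
B total: 0.04864 m
Ratio: 0.07713 / 0.04864 ≈ 1.586

1.59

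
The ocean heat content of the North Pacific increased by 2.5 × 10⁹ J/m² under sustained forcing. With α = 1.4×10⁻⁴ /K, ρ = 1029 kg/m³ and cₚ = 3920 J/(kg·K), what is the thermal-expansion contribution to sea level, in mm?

Δh = 86.8 mm

Δh = αQ/(ρcₚ) = 1.4×10⁻⁴ × 2.5×10⁹ / (1029 × 3920) ≈ 0.086769 m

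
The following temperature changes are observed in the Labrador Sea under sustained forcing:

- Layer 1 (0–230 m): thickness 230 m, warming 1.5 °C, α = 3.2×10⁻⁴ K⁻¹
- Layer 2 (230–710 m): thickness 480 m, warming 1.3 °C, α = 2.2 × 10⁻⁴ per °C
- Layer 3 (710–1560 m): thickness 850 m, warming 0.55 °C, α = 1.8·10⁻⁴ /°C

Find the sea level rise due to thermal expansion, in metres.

Δh ≈ 0.33 m

0–230 m: 230 × 3.2×10⁻⁴ × 1.5 = 0.11040 m
2.2×10⁻⁴ × 480 × 1.3 = 0.13728 m
0.55 × 1.8×10⁻⁴ × 850 = 0.08415 m
Δh = 0.11040 + 0.13728 + 0.08415 = 0.33183 m ≈ 0.33 m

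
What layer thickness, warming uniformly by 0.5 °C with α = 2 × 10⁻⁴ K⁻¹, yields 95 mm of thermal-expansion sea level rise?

H ≈ 950 m

H = Δh/(αΔT) = 0.095 / (2×10⁻⁴ × 0.5) = 950.0 m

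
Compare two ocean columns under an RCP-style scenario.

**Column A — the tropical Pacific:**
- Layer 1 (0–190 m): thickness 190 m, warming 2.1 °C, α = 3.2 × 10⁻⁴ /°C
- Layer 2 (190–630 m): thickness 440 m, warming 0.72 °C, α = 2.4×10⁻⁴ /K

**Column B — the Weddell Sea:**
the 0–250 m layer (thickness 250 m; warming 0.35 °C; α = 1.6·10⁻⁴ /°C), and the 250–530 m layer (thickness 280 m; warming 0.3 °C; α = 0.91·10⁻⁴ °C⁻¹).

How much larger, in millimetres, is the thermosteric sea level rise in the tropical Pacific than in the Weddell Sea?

A 2.1 × 3.2×10⁻⁴ × 190 = 0.12768 m
A 190–630 m: 0.72 × 440 × 2.4×10⁻⁴ = 0.076032 m
A total: 0.203712 m
B 0.35 × 1.6×10⁻⁴ × 250 = 0.01400 m
B Layer 2: 280 × 0.3 × 0.91×10⁻⁴ = 0.007644 m
B total: 0.021644 m
Difference: 0.203712 − 0.021644 = 0.182068 m

Δh_A − Δh_B ≈ 180 mm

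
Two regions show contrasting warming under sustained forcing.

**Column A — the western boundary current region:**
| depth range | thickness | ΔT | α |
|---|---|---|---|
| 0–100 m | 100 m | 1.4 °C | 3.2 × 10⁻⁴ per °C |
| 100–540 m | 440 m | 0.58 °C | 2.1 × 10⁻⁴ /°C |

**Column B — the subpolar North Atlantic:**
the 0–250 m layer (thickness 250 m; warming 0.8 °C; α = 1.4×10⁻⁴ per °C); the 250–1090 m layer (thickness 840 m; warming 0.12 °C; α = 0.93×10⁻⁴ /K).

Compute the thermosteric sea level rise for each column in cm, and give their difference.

Δh_A ≈ 9.8 cm, Δh_B ≈ 3.7 cm; difference ≈ 6.1 cm

A 100 × 1.4 × 3.2×10⁻⁴ = 0.04480 m
A Layer 2: 0.58 × 2.1×10⁻⁴ × 440 = 0.053592 m
A total: 0.098392 m
B 0.8 × 1.4×10⁻⁴ × 250 = 0.02800 m
B Layer 2: 0.12 × 0.93×10⁻⁴ × 840 = 0.0093744 m
B total: 0.0373744 m
Difference: 0.098392 − 0.0373744 = 0.0610176 m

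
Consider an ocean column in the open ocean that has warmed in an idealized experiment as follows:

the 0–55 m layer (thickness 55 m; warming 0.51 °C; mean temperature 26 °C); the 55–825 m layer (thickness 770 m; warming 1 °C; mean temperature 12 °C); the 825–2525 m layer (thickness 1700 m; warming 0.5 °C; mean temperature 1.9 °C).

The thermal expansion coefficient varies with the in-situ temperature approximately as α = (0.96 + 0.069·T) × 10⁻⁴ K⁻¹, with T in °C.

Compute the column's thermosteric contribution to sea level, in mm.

Layer 1: α = (0.96 + 0.069×26)×10⁻⁴ = 2.754×10⁻⁴ K⁻¹
Layer 2: α = (0.96 + 0.069×12)×10⁻⁴ = 1.788×10⁻⁴ K⁻¹
Layer 3: α = (0.96 + 0.069×1.9)×10⁻⁴ = 1.0911×10⁻⁴ K⁻¹
0–55 m: 2.754×10⁻⁴ × 55 × 0.51 = 0.00772497 m
770 × 1.788×10⁻⁴ × 1 = 0.137676 m
0.5 × 1700 × 1.0911×10⁻⁴ = 0.0927435 m
Δh = 0.00772497 + 0.137676 + 0.0927435 = 0.23814447 m

Δh ≈ 238 mm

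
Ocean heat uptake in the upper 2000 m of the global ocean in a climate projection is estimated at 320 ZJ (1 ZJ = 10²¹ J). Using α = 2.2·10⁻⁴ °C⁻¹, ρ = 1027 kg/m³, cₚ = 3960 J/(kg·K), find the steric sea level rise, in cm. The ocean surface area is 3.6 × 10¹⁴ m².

Per unit area: Q = 320×10²¹ / (3.6×10¹⁴) ≈ 8.889×10⁸ J/m²
Δh = αQ/(ρcₚ) = 2.2×10⁻⁴ × 8.889×10⁸ / (1027 × 3960) ≈ 0.048085 m

Δh ≈ 4.81 cm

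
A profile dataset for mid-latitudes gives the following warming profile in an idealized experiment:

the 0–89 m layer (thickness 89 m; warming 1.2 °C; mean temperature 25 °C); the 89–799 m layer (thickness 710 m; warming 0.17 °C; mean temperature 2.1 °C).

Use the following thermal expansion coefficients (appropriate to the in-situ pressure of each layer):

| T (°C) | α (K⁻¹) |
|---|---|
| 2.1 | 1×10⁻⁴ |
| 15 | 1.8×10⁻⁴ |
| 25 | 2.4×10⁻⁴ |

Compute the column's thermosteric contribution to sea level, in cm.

3.77 cm

Layer 1 at 25 °C → α = 2.4×10⁻⁴ K⁻¹
Layer 2 at 2.1 °C → α = 1×10⁻⁴ K⁻¹
1.2 × 89 × 2.4×10⁻⁴ = 0.025632 m
89–799 m: 0.17 × 1×10⁻⁴ × 710 = 0.01207 m
Δh = 0.025632 + 0.01207 = 0.037702 m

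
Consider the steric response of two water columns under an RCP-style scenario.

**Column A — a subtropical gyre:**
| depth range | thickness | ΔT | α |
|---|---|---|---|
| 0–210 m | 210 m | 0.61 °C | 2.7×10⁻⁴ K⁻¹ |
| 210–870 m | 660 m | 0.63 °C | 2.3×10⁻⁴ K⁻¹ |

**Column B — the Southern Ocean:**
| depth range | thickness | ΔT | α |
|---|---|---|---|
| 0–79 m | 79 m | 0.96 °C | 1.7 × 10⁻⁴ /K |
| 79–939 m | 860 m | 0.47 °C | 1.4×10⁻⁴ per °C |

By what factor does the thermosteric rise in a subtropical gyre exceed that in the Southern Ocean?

A 210 × 2.7×10⁻⁴ × 0.61 = 0.034587 m
A 2.3×10⁻⁴ × 660 × 0.63 = 0.095634 m
A total: 0.130221 m
B 0.96 × 79 × 1.7×10⁻⁴ = 0.0128928 m
B Layer 2: 0.47 × 860 × 1.4×10⁻⁴ = 0.056588 m
B total: 0.0694808 m
Ratio: 0.130221 / 0.0694808 ≈ 1.874

a factor of 1.87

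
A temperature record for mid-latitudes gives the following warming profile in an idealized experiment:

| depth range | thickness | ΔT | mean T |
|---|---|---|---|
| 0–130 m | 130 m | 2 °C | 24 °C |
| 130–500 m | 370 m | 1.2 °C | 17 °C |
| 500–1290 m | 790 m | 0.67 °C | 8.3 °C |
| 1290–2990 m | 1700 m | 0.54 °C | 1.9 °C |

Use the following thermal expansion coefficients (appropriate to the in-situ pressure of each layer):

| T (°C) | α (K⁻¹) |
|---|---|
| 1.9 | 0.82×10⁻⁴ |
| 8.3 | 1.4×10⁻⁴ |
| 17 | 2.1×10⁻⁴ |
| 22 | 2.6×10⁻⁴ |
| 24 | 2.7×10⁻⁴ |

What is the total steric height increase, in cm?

Layer 1 at 24 °C → α = 2.7×10⁻⁴ K⁻¹
Layer 2 at 17 °C → α = 2.1×10⁻⁴ K⁻¹
Layer 3 at 8.3 °C → α = 1.4×10⁻⁴ K⁻¹
Layer 4 at 1.9 °C → α = 0.82×10⁻⁴ K⁻¹
0–130 m: 2 × 130 × 2.7×10⁻⁴ = 0.07020 m
130–500 m: 2.1×10⁻⁴ × 370 × 1.2 = 0.09324 m
500–1290 m: 1.4×10⁻⁴ × 790 × 0.67 = 0.074102 m
Layer 4: 0.82×10⁻⁴ × 1700 × 0.54 = 0.075276 m
Δh = 0.07020 + 0.09324 + 0.074102 + 0.075276 = 0.312818 m

Δh = 31.3 cm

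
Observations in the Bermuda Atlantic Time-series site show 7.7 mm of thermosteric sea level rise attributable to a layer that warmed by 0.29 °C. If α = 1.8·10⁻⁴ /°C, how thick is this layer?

about 150 m

H = Δh/(αΔT) = 0.0077 / (1.8×10⁻⁴ × 0.29) ≈ 147.5 m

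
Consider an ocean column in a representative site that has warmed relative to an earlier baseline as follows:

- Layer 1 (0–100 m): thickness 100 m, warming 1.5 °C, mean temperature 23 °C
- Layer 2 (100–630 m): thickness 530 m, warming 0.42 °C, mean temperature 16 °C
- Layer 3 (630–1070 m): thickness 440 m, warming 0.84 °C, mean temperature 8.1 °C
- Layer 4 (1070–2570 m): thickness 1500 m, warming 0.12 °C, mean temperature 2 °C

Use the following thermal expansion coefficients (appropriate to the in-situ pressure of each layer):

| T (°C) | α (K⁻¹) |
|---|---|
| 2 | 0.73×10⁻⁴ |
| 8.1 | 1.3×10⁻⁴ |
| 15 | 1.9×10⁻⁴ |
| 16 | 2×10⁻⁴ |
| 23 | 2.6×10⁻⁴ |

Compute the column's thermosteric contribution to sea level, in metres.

Δh ≈ 0.145 m

Layer 1 at 23 °C → α = 2.6×10⁻⁴ K⁻¹
Layer 2 at 16 °C → α = 2×10⁻⁴ K⁻¹
Layer 3 at 8.1 °C → α = 1.3×10⁻⁴ K⁻¹
Layer 4 at 2 °C → α = 0.73×10⁻⁴ K⁻¹
100 × 1.5 × 2.6×10⁻⁴ = 0.03900 m
100–630 m: 2×10⁻⁴ × 530 × 0.42 = 0.04452 m
0.84 × 1.3×10⁻⁴ × 440 = 0.048048 m
0.73×10⁻⁴ × 1500 × 0.12 = 0.01314 m
Δh = 0.03900 + 0.04452 + 0.048048 + 0.01314 = 0.144708 m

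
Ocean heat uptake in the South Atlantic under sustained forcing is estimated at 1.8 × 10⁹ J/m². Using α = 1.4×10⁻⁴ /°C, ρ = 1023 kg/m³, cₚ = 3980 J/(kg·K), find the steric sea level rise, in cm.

6.2 cm

Δh = αQ/(ρcₚ) = 1.4×10⁻⁴ × 1.8×10⁹ / (1023 × 3980) ≈ 0.061893 m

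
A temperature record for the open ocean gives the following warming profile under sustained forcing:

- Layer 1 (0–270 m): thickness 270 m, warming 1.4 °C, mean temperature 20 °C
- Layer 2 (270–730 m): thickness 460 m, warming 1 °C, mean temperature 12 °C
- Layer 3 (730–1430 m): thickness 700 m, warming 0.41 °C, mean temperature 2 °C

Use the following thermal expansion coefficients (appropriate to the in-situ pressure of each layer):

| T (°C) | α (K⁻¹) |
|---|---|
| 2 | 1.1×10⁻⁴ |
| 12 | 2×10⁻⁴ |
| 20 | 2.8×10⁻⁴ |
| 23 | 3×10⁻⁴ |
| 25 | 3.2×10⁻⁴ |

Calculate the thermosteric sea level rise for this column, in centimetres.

22.9 cm of thermosteric rise

Layer 1 at 20 °C → α = 2.8×10⁻⁴ K⁻¹
Layer 2 at 12 °C → α = 2×10⁻⁴ K⁻¹
Layer 3 at 2 °C → α = 1.1×10⁻⁴ K⁻¹
Layer 1: 270 × 1.4 × 2.8×10⁻⁴ = 0.10584 m
1 × 2×10⁻⁴ × 460 = 0.09200 m
0.41 × 1.1×10⁻⁴ × 700 = 0.03157 m
Δh = 0.10584 + 0.09200 + 0.03157 = 0.22941 m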